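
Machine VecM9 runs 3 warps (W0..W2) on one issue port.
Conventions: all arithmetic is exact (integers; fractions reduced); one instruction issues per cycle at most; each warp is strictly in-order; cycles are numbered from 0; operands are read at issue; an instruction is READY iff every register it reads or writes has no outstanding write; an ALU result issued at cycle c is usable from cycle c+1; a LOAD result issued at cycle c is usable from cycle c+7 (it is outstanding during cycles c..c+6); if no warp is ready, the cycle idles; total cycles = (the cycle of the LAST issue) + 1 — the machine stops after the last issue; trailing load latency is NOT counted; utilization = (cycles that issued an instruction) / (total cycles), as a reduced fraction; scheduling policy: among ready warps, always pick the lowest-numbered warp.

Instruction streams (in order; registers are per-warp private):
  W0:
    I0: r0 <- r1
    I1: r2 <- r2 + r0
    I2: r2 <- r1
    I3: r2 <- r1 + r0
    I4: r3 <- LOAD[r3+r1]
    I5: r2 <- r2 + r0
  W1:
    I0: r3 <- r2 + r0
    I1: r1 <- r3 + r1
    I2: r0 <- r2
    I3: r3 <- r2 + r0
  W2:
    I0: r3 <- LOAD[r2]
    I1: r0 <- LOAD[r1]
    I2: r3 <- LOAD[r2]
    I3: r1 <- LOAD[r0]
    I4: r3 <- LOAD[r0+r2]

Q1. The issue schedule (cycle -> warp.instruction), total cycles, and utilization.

cycle 0: W0.I0
cycle 1: W0.I1
cycle 2: W0.I2
cycle 3: W0.I3
cycle 4: W0.I4
cycle 5: W0.I5
cycle 6: W1.I0
cycle 7: W1.I1
cycle 8: W1.I2
cycle 9: W1.I3
cycle 10: W2.I0
cycle 11: W2.I1
cycle 12: idle
cycle 13: idle
cycle 14: idle
cycle 15: idle
cycle 16: idle
cycle 17: W2.I2
cycle 18: W2.I3
cycle 19: idle
cycle 20: idle
cycle 21: idle
cycle 22: idle
cycle 23: idle
cycle 24: W2.I4

Answer: 25 cycles, utilization 3/5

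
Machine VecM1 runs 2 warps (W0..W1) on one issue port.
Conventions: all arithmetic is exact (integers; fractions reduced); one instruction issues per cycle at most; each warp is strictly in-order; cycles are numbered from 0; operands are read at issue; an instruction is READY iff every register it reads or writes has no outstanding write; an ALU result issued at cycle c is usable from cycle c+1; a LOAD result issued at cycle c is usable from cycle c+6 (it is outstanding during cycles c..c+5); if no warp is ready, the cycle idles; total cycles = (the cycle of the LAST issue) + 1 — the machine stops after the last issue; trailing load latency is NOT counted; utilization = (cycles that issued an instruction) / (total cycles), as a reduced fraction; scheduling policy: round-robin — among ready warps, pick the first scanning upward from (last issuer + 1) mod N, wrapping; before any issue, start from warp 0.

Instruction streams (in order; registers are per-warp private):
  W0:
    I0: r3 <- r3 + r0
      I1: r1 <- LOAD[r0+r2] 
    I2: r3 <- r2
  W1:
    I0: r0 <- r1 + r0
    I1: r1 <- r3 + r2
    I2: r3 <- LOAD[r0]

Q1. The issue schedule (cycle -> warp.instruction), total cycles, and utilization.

cycle 0: W0.I0
cycle 1: W1.I0
cycle 2: W0.I1
cycle 3: W1.I1
cycle 4: W0.I2
cycle 5: W1.I2

Answer: 6 cycles, utilization 1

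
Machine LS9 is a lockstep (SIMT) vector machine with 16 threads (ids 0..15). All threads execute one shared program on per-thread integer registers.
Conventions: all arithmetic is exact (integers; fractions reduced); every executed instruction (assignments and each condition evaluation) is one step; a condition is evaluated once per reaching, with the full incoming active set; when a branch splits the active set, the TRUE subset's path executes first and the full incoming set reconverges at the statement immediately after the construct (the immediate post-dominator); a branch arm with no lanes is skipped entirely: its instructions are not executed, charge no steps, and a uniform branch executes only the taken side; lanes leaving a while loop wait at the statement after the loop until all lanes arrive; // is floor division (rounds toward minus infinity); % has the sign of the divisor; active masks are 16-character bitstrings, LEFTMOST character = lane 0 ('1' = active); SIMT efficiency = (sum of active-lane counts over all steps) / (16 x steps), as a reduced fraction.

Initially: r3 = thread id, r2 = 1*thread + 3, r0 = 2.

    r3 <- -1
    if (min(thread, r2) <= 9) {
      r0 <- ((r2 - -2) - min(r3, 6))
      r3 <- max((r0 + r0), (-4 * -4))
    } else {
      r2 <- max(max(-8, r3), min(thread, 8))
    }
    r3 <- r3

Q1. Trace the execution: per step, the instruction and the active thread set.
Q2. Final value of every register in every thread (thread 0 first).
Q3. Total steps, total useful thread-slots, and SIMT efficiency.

step 0: r3 <- -1                     1111111111111111
step 1: eval (min(thread, r2) <= 9)  1111111111111111
step 2: r0 <- ((r2 - -2) - min(r3, 6)) 1111111111000000
step 3: r3 <- max((r0 + r0), (-4 * -4)) 1111111111000000
step 4: r2 <- max(max(-8, r3), min(thread, 8)) 0000000000111111
step 5: r3 <- r3                     1111111111111111

Answer: 6 steps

r3: 16,16,16,18,20,22,24,26,28,30,-1,-1,-1,-1,-1,-1
r2: 3,4,5,6,7,8,9,10,11,12,8,8,8,8,8,8
r0: 6,7,8,9,10,11,12,13,14,15,2,2,2,2,2,2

steps = 6; useful = 74; efficiency = 74/96 = 37/48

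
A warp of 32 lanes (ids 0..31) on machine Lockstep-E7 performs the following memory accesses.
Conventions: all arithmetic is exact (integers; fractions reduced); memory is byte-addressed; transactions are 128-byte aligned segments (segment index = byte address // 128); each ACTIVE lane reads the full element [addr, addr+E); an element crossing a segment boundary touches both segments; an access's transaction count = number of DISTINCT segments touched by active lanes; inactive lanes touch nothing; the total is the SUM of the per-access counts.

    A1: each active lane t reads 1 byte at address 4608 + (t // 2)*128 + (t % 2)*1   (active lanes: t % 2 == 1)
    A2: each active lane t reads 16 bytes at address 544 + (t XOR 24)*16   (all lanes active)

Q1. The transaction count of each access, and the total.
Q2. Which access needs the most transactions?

A1: 16 transactions
A2: 5 transactions

Answer: 16,5; total 21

Answer: A1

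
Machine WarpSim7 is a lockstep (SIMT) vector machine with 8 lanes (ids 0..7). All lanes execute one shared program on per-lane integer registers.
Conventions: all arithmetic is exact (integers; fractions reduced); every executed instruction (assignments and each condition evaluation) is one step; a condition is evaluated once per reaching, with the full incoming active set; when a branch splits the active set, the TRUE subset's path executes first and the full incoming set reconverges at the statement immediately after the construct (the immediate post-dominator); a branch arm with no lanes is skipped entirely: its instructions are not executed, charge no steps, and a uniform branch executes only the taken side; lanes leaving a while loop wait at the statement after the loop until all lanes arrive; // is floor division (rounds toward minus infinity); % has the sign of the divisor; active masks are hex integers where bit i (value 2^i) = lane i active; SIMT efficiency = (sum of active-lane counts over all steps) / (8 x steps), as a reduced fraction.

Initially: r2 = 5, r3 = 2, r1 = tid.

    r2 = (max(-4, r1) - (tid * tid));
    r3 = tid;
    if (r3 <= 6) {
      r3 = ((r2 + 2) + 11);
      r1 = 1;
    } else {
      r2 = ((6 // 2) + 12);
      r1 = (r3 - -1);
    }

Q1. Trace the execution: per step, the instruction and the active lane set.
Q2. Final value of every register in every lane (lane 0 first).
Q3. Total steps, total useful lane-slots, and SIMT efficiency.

step 0: r2 <- (max(-4, r1) - (tid * tid)) 0xff
step 1: r3 <- tid                    0xff
step 2: eval (r3 <= 6)               0xff
step 3: r3 <- ((r2 + 2) + 11)        0x7f
step 4: r1 <- 1                      0x7f
step 5: r2 <- ((6 // 2) + 12)        0x80
step 6: r1 <- (r3 - -1)              0x80

Answer: 7 steps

r2: 0,0,-2,-6,-12,-20,-30,15
r3: 13,13,11,7,1,-7,-17,7
r1: 1,1,1,1,1,1,1,8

steps = 7; useful = 40; efficiency = 40/56 = 5/7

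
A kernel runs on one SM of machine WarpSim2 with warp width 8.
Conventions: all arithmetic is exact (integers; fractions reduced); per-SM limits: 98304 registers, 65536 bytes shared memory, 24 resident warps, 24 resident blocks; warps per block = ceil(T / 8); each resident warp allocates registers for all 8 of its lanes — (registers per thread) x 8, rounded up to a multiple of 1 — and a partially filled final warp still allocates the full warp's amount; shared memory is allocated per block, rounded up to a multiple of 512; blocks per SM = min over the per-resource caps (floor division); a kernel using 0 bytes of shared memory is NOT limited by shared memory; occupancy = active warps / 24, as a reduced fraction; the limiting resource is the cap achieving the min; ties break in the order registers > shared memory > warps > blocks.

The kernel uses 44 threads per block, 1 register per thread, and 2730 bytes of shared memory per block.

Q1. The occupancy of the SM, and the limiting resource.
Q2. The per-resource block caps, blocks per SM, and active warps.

Answer: occupancy 1, limited by warps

registers: 2048 blocks
shared memory: 21 blocks
warps: 4 blocks
blocks: 24 blocks

Answer: 4 blocks, 24 active warps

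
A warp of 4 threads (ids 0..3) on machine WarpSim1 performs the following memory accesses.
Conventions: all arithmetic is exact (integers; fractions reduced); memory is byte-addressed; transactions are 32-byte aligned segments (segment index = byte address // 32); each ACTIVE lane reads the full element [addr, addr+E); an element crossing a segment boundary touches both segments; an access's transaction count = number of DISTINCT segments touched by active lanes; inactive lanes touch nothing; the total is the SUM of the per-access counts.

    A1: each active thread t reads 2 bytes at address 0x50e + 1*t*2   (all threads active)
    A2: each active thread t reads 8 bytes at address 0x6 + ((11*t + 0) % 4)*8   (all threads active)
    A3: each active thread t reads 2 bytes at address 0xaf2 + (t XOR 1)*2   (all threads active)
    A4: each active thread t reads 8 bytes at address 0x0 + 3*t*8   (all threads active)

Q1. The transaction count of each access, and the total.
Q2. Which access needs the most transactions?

A1: 1 transaction
A2: 2 transactions
A3: 1 transaction
A4: 3 transactions

Answer: 1,2,1,3; total 7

Answer: A4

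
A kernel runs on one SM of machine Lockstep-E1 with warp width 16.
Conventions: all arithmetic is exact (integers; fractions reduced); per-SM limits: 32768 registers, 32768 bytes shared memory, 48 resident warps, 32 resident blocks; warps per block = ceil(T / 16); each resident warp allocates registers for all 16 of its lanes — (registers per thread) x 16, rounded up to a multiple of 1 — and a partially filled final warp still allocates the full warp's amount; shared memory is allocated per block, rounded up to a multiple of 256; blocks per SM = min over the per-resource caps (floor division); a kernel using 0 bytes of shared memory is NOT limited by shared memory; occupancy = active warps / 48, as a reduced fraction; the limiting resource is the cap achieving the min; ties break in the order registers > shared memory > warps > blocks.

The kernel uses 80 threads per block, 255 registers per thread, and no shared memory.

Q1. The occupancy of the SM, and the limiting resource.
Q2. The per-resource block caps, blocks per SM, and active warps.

Answer: occupancy 5/48, limited by registers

registers: 1 block
shared memory: no limit (kernel uses none)
warps: 9 blocks
blocks: 32 blocks

Answer: 1 block, 5 active warps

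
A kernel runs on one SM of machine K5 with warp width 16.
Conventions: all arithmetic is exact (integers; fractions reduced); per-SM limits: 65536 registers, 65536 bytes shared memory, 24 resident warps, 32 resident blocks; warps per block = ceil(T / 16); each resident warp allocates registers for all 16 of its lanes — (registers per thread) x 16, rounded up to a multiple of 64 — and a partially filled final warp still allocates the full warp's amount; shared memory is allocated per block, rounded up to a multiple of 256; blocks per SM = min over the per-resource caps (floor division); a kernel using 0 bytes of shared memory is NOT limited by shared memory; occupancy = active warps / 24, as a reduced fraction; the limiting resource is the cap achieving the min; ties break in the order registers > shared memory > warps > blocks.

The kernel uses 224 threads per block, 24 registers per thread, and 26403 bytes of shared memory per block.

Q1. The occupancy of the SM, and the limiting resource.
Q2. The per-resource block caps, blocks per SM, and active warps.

Answer: occupancy 7/12, limited by warps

registers: 12 blocks
shared memory: 2 blocks
warps: 1 block
blocks: 32 blocks

Answer: 1 block, 14 active warps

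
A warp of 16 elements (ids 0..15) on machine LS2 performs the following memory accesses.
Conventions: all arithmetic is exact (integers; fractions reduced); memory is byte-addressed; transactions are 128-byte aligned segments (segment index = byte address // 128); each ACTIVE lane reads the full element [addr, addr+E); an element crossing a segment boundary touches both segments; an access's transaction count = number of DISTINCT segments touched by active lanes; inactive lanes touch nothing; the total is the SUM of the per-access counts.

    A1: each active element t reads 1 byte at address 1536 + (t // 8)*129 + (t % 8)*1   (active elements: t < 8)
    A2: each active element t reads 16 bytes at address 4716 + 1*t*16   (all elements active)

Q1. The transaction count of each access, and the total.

A1: 1 transaction
A2: 3 transactions

Answer: 1,3; total 4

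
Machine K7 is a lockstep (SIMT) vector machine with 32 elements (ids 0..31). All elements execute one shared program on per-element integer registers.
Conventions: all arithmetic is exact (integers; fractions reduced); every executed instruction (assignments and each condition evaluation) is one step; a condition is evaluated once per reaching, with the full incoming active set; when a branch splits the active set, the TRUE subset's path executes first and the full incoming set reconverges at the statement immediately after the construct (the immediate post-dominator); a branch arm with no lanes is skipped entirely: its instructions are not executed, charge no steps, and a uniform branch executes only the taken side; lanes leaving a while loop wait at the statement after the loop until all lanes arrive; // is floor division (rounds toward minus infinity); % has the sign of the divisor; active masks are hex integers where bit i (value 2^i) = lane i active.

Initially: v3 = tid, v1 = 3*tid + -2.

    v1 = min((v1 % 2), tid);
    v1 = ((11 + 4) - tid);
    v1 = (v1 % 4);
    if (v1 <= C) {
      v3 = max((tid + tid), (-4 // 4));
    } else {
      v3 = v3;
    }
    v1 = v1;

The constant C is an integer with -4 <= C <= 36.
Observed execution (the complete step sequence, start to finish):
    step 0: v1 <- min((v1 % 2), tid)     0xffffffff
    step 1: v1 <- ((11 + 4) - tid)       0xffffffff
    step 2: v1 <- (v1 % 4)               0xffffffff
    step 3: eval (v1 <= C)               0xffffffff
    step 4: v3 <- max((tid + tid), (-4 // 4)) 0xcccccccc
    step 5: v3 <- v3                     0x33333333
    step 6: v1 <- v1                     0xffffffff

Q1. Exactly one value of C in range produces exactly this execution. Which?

Answer: C = 1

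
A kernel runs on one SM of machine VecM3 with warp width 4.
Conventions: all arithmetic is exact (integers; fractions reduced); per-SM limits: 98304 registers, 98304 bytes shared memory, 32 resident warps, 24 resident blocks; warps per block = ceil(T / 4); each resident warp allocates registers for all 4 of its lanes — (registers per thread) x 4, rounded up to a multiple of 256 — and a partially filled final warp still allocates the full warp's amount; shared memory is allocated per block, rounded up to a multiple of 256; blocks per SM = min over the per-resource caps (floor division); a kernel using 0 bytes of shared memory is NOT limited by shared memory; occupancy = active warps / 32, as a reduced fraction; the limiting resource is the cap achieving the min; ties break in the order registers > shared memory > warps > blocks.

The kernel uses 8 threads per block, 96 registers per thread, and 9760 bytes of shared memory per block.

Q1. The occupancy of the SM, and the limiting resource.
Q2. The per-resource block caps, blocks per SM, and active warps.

Answer: occupancy 9/16, limited by shared memory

registers: 96 blocks
shared memory: 9 blocks
warps: 16 blocks
blocks: 24 blocks

Answer: 9 blocks, 18 active warps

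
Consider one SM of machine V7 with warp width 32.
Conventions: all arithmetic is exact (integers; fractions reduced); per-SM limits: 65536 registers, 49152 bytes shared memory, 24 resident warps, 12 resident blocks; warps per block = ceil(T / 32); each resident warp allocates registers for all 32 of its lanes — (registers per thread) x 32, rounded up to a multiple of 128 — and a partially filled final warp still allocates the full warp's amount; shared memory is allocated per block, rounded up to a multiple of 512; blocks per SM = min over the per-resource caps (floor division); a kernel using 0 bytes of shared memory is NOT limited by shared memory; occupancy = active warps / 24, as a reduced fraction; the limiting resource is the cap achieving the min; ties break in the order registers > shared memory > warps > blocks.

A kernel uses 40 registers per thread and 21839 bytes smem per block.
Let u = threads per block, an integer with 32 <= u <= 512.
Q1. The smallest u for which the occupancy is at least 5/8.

Answer: u = 225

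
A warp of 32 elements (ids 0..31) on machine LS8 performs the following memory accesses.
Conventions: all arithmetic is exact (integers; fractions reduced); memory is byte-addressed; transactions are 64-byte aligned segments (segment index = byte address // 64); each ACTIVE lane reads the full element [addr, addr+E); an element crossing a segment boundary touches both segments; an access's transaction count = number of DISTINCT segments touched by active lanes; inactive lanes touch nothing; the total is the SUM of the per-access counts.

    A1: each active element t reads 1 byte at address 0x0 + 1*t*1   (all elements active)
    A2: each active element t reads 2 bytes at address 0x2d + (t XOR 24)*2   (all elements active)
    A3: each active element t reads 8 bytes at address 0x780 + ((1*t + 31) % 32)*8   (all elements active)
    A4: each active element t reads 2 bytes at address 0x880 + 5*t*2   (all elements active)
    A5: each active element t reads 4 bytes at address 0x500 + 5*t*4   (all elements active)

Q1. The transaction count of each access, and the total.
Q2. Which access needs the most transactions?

A1: 1 transaction
A2: 2 transactions
A3: 4 transactions
A4: 5 transactions
A5: 10 transactions

Answer: 1,2,4,5,10; total 22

Answer: A5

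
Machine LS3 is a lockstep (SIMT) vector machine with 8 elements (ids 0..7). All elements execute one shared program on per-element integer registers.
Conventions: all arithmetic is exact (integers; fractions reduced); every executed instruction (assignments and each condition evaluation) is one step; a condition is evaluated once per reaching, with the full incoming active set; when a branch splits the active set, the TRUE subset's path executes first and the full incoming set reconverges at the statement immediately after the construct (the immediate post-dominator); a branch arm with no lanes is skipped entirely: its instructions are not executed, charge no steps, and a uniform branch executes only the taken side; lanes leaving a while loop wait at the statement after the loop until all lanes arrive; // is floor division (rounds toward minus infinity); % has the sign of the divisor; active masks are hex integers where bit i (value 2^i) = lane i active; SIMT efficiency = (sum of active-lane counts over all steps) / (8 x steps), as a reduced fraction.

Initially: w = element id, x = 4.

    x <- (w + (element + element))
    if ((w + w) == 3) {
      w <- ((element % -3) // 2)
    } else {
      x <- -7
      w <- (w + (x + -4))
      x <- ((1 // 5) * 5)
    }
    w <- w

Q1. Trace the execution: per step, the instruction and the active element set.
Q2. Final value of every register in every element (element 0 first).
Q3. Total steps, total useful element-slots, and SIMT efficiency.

step 0: x <- (w + (element + element)) 0xff
step 1: eval ((w + w) == 3)          0xff
step 2: x <- -7                      0xff
step 3: w <- (w + (x + -4))          0xff
step 4: x <- ((1 // 5) * 5)          0xff
step 5: w <- w                       0xff

Answer: 6 steps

w: -11,-10,-9,-8,-7,-6,-5,-4
x: 0,0,0,0,0,0,0,0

steps = 6; useful = 48; efficiency = 48/48 = 1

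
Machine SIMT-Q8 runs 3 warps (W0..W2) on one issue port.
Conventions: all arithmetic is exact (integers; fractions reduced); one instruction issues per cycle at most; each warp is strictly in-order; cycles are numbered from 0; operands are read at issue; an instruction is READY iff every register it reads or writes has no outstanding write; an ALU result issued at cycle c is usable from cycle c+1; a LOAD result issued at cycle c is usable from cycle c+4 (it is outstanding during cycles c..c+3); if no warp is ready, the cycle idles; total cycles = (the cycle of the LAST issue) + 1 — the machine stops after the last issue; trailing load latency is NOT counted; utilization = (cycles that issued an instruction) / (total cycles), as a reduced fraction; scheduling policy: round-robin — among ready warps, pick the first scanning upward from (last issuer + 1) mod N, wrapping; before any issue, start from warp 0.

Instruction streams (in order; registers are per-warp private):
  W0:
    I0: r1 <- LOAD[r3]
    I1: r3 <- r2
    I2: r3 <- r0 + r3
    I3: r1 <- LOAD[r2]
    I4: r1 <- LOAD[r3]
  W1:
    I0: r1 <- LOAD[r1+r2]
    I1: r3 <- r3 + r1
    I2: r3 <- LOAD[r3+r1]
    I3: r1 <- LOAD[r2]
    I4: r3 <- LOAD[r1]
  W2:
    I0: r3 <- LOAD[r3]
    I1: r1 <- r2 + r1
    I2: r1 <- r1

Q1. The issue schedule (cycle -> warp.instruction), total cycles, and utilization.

cycle 0: W0.I0
cycle 1: W1.I0
cycle 2: W2.I0
cycle 3: W0.I1
cycle 4: W2.I1
cycle 5: W0.I2
cycle 6: W1.I1
cycle 7: W2.I2
cycle 8: W0.I3
cycle 9: W1.I2
cycle 10: W1.I3
cycle 11: idle
cycle 12: W0.I4
cycle 13: idle
cycle 14: W1.I4

Answer: 15 cycles, utilization 13/15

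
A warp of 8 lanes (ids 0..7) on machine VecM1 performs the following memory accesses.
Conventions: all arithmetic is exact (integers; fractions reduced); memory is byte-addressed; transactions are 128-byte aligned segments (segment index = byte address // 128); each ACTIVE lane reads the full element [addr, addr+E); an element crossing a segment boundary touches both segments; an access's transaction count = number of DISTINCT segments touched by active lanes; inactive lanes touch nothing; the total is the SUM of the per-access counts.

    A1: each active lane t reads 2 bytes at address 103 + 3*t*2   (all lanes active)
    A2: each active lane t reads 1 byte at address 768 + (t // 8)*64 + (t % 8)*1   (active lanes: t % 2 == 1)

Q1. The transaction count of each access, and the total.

A1: 2 transactions
A2: 1 transaction

Answer: 2,1; total 3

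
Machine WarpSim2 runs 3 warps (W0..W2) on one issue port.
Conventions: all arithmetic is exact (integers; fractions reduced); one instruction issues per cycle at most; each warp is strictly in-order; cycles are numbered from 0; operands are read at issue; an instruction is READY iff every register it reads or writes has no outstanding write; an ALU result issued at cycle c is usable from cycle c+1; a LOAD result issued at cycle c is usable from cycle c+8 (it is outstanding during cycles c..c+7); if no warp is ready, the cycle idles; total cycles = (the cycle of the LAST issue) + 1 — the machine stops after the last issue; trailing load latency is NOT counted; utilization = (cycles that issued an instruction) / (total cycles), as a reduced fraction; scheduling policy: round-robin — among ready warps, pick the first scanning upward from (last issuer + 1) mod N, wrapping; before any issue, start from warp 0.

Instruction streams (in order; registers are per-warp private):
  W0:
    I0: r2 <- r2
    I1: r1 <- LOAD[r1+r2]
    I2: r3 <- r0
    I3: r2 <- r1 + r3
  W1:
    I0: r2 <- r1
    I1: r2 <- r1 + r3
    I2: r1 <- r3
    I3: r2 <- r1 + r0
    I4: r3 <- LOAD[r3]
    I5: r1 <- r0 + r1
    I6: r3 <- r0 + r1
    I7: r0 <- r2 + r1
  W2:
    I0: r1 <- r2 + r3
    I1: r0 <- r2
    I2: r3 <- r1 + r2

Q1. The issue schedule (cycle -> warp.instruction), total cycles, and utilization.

cycle 0: W0.I0
cycle 1: W1.I0
cycle 2: W2.I0
cycle 3: W0.I1
cycle 4: W1.I1
cycle 5: W2.I1
cycle 6: W0.I2
cycle 7: W1.I2
cycle 8: W2.I2
cycle 9: W1.I3
cycle 10: W1.I4
cycle 11: W0.I3
cycle 12: W1.I5
cycle 13: idle
cycle 14: idle
cycle 15: idle
cycle 16: idle
cycle 17: idle
cycle 18: W1.I6
cycle 19: W1.I7

Answer: 20 cycles, utilization 3/4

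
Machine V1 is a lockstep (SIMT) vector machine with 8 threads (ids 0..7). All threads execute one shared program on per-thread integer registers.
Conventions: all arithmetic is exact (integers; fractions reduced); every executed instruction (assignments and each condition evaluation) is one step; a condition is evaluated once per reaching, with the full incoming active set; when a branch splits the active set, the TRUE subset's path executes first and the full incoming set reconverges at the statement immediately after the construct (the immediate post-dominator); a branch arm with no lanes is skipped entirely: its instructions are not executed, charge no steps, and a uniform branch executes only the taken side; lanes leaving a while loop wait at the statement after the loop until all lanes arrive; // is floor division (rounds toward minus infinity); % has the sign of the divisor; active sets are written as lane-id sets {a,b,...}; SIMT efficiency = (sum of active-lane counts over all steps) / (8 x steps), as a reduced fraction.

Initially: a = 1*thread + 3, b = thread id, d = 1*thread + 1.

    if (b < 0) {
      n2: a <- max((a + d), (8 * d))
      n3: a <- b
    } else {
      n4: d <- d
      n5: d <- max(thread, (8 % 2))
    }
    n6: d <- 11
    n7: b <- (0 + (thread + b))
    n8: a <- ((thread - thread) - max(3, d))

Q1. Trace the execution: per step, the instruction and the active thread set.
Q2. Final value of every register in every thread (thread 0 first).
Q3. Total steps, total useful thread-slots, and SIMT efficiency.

step 0: eval (b < 0)                 {0,1,2,3,4,5,6,7}
step 1: d <- d                       {0,1,2,3,4,5,6,7}
step 2: d <- max(thread, (8 % 2))    {0,1,2,3,4,5,6,7}
step 3: d <- 11                      {0,1,2,3,4,5,6,7}
step 4: b <- (0 + (thread + b))      {0,1,2,3,4,5,6,7}
step 5: a <- ((thread - thread) - max(3, d)) {0,1,2,3,4,5,6,7}

Answer: 6 steps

a: -11,-11,-11,-11,-11,-11,-11,-11
b: 0,2,4,6,8,10,12,14
d: 11,11,11,11,11,11,11,11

steps = 6; useful = 48; efficiency = 48/48 = 1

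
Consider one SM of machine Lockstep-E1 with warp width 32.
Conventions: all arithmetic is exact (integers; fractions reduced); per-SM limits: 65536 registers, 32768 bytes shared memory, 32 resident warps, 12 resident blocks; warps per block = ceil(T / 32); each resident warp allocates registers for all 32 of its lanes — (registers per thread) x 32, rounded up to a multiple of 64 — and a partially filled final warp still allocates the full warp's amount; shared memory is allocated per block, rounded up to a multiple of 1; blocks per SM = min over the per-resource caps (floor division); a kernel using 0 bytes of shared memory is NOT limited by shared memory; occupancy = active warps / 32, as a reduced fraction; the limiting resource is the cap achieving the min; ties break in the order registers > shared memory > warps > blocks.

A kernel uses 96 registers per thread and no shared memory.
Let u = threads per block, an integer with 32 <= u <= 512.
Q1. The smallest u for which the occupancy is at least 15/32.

Answer: u = 33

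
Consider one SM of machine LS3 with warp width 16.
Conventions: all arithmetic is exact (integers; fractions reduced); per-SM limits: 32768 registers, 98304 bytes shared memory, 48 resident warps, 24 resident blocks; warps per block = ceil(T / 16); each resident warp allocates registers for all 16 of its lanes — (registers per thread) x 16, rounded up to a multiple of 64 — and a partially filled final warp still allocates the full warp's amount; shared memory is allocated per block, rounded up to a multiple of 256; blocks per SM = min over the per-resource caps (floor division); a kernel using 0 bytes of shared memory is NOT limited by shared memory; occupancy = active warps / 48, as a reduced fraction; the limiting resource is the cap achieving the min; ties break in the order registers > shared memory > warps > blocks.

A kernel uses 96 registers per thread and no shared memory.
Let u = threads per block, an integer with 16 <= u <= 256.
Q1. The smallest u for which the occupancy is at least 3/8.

Answer: u = 16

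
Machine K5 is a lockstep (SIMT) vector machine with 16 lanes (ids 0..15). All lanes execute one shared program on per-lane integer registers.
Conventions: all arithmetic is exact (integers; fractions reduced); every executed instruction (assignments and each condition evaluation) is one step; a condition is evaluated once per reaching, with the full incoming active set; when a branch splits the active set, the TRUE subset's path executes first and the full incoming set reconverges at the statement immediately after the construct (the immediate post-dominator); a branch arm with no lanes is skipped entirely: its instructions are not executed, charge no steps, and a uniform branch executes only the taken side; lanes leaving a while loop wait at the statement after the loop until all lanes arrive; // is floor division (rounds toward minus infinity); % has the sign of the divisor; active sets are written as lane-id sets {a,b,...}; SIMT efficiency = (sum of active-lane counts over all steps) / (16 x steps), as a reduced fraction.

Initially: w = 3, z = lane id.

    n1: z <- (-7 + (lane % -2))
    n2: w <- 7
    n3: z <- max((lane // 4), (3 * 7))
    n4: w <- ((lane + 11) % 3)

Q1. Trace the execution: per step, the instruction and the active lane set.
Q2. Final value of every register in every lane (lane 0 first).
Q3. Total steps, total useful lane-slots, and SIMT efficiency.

step 0: z <- (-7 + (lane % -2))      {0,1,2,3,4,5,6,7,8,9,10,11,12,13,14,15}
step 1: w <- 7                       {0,1,2,3,4,5,6,7,8,9,10,11,12,13,14,15}
step 2: z <- max((lane // 4), (3 * 7)) {0,1,2,3,4,5,6,7,8,9,10,11,12,13,14,15}
step 3: w <- ((lane + 11) % 3)       {0,1,2,3,4,5,6,7,8,9,10,11,12,13,14,15}

Answer: 4 steps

w: 2,0,1,2,0,1,2,0,1,2,0,1,2,0,1,2
z: 21,21,21,21,21,21,21,21,21,21,21,21,21,21,21,21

steps = 4; useful = 64; efficiency = 64/64 = 1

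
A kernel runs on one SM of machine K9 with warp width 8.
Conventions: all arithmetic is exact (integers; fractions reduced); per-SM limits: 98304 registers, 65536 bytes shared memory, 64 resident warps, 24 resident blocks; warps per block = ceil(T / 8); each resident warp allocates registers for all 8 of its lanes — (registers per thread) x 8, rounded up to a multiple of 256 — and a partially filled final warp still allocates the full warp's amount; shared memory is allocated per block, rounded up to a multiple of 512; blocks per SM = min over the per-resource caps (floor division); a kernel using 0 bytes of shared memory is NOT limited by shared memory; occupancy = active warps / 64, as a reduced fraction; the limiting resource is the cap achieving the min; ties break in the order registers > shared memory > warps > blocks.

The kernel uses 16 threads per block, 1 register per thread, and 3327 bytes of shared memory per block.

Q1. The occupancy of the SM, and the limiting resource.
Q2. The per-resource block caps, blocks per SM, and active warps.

Answer: occupancy 9/16, limited by shared memory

registers: 192 blocks
shared memory: 18 blocks
warps: 32 blocks
blocks: 24 blocks

Answer: 18 blocks, 36 active warps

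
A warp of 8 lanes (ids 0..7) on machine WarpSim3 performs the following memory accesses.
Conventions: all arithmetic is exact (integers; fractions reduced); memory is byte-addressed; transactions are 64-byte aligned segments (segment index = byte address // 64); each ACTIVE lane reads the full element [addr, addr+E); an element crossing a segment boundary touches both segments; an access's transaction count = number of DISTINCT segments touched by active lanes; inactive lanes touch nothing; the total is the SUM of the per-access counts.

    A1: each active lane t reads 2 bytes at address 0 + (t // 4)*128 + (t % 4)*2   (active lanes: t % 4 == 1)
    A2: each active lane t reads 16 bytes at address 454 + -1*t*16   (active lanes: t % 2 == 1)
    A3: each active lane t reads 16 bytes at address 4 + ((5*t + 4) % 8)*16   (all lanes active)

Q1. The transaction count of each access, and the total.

A1: 2 transactions
A2: 3 transactions
A3: 3 transactions

Answer: 2,3,3; total 8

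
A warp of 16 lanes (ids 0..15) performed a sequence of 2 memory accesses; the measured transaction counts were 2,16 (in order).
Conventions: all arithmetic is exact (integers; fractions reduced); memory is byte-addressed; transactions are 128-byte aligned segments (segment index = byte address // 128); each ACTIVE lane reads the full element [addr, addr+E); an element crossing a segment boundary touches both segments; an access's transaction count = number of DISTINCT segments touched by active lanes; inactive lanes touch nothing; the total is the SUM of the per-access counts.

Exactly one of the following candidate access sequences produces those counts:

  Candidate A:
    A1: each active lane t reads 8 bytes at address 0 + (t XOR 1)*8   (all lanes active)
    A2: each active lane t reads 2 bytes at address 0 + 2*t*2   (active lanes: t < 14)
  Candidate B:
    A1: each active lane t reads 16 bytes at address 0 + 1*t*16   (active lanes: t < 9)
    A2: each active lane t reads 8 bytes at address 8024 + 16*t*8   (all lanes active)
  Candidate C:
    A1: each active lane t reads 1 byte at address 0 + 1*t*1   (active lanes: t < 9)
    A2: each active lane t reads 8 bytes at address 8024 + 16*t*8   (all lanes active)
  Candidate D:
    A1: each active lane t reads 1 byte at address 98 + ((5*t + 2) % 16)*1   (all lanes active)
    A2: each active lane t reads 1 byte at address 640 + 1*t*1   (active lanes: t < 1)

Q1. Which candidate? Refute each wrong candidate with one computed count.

A: A1 gives 1 transaction, not 2
C: A1 gives 1 transaction, not 2
D: A1 gives 1 transaction, not 2
B: all counts match (2,16)

Answer: B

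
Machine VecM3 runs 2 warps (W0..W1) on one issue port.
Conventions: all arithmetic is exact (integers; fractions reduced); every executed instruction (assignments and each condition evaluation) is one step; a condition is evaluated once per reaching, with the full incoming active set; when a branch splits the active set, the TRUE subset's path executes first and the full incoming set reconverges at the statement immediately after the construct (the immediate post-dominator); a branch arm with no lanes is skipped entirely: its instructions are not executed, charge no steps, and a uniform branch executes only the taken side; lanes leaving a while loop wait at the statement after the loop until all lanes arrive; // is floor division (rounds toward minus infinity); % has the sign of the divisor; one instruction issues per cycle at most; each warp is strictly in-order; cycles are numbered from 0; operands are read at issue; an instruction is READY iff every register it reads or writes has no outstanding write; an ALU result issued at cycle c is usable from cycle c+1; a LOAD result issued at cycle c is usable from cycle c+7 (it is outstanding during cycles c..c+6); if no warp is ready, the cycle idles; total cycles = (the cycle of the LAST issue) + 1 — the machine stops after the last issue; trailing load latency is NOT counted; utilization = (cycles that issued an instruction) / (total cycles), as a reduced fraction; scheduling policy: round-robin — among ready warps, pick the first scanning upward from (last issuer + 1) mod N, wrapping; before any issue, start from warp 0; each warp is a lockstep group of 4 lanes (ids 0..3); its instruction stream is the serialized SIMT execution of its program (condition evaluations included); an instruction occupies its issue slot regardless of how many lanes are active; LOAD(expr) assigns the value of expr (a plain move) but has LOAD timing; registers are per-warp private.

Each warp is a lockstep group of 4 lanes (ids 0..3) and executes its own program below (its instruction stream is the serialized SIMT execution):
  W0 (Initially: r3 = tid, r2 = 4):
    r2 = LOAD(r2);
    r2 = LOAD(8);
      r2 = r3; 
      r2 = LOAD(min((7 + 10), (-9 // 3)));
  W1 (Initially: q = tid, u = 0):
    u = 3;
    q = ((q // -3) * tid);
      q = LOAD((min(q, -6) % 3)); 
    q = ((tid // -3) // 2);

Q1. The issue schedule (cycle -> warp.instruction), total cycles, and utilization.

cycle 0: W0.I0
cycle 1: W1.I0
cycle 2: W1.I1
cycle 3: W1.I2
cycle 4: idle
cycle 5: idle
cycle 6: idle
cycle 7: W0.I1
cycle 8: idle
cycle 9: idle
cycle 10: W1.I3
cycle 11: idle
cycle 12: idle
cycle 13: idle
cycle 14: W0.I2
cycle 15: W0.I3

Answer: 16 cycles, utilization 1/2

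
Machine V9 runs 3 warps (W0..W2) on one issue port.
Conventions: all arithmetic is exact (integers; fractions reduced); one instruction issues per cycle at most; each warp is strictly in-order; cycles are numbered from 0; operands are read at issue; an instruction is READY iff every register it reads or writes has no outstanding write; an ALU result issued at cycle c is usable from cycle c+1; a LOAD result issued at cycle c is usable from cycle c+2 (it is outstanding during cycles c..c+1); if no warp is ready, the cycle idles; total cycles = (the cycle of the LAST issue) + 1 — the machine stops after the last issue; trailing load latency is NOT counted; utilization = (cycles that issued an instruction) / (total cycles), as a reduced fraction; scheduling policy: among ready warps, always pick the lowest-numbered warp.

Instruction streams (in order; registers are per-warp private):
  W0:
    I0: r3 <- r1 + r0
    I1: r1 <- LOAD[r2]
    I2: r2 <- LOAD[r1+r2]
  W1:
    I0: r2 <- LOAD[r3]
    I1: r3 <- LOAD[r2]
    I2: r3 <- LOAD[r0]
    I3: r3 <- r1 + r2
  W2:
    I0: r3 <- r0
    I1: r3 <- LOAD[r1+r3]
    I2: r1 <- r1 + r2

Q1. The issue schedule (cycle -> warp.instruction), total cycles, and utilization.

cycle 0: W0.I0
cycle 1: W0.I1
cycle 2: W1.I0
cycle 3: W0.I2
cycle 4: W1.I1
cycle 5: W2.I0
cycle 6: W1.I2
cycle 7: W2.I1
cycle 8: W1.I3
cycle 9: W2.I2

Answer: 10 cycles, utilization 1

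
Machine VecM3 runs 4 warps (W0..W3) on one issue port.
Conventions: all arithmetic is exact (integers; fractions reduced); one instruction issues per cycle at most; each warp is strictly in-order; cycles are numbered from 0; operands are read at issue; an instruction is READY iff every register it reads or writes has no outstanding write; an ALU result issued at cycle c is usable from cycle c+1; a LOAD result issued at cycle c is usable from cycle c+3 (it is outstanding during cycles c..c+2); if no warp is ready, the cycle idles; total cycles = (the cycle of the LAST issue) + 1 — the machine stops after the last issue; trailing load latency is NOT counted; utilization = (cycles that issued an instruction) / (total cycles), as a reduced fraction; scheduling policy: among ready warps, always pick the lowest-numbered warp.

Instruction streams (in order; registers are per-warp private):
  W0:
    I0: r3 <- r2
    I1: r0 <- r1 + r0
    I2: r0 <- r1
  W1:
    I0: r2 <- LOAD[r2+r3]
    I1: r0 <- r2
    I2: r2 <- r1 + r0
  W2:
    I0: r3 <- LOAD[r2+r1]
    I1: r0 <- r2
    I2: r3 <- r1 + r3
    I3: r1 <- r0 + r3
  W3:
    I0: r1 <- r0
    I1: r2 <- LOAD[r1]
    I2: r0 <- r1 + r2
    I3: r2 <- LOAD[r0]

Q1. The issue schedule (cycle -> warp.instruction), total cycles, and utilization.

cycle 0: W0.I0
cycle 1: W0.I1
cycle 2: W0.I2
cycle 3: W1.I0
cycle 4: W2.I0
cycle 5: W2.I1
cycle 6: W1.I1
cycle 7: W1.I2
cycle 8: W2.I2
cycle 9: W2.I3
cycle 10: W3.I0
cycle 11: W3.I1
cycle 12: idle
cycle 13: idle
cycle 14: W3.I2
cycle 15: W3.I3

Answer: 16 cycles, utilization 7/8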